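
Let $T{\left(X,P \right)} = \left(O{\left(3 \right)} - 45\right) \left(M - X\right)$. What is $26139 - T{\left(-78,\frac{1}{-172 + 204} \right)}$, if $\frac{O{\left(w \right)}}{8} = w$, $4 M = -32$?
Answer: $27609$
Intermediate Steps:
$M = -8$ ($M = \frac{1}{4} \left(-32\right) = -8$)
$O{\left(w \right)} = 8 w$
$T{\left(X,P \right)} = 168 + 21 X$ ($T{\left(X,P \right)} = \left(8 \cdot 3 - 45\right) \left(-8 - X\right) = \left(24 - 45\right) \left(-8 - X\right) = - 21 \left(-8 - X\right) = 168 + 21 X$)
$26139 - T{\left(-78,\frac{1}{-172 + 204} \right)} = 26139 - \left(168 + 21 \left(-78\right)\right) = 26139 - \left(168 - 1638\right) = 26139 - -1470 = 26139 + 1470 = 27609$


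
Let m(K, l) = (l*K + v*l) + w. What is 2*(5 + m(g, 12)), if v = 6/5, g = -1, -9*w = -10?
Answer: 766/45 ≈ 17.022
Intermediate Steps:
w = 10/9 (w = -⅑*(-10) = 10/9 ≈ 1.1111)
v = 6/5 (v = 6*(⅕) = 6/5 ≈ 1.2000)
m(K, l) = 10/9 + 6*l/5 + K*l (m(K, l) = (l*K + 6*l/5) + 10/9 = (K*l + 6*l/5) + 10/9 = (6*l/5 + K*l) + 10/9 = 10/9 + 6*l/5 + K*l)
2*(5 + m(g, 12)) = 2*(5 + (10/9 + (6/5)*12 - 1*12)) = 2*(5 + (10/9 + 72/5 - 12)) = 2*(5 + 158/45) = 2*(383/45) = 766/45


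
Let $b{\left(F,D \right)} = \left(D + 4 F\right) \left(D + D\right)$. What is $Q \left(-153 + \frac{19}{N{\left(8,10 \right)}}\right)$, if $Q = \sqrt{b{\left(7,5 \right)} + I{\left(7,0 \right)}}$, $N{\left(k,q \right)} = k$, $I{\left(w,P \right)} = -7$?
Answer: $- \frac{1205 \sqrt{323}}{8} \approx -2707.1$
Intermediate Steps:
$b{\left(F,D \right)} = 2 D \left(D + 4 F\right)$ ($b{\left(F,D \right)} = \left(D + 4 F\right) 2 D = 2 D \left(D + 4 F\right)$)
$Q = \sqrt{323}$ ($Q = \sqrt{2 \cdot 5 \left(5 + 4 \cdot 7\right) - 7} = \sqrt{2 \cdot 5 \left(5 + 28\right) - 7} = \sqrt{2 \cdot 5 \cdot 33 - 7} = \sqrt{330 - 7} = \sqrt{323} \approx 17.972$)
$Q \left(-153 + \frac{19}{N{\left(8,10 \right)}}\right) = \sqrt{323} \left(-153 + \frac{19}{8}\right) = \sqrt{323} \left(- \frac{1205}{8}\right) = - \frac{1205 \sqrt{323}}{8}$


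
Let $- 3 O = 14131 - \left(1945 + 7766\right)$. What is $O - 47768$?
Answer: $- \frac{147724}{3} \approx -49241.0$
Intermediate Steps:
$O = - \frac{4420}{3}$ ($O = - \frac{14131 - \left(1945 + 7766\right)}{3} = - \frac{14131 - 9711}{3} = \left(- \frac{1}{3}\right) 4420 = - \frac{4420}{3} \approx -1473.3$)
$O - 47768 = - \frac{4420}{3} - 47768 = - \frac{147724}{3}$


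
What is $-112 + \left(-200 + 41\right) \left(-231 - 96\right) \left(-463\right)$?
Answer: $-24072871$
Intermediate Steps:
$-112 + \left(-200 + 41\right) \left(-231 - 96\right) \left(-463\right) = -112 + \left(-159\right) \left(-327\right) \left(-463\right) = -112 + 51993 \left(-463\right) = -112 - 24072759 = -24072871$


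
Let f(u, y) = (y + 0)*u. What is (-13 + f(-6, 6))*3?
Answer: -147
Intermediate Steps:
f(u, y) = u*y (f(u, y) = y*u = u*y)
(-13 + f(-6, 6))*3 = (-13 - 6*6)*3 = (-13 - 36)*3 = -49*3 = -147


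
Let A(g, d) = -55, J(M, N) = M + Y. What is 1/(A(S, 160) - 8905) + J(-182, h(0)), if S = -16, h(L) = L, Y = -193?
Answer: -3360001/8960 ≈ -375.00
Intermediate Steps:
J(M, N) = -193 + M (J(M, N) = M - 193 = -193 + M)
1/(A(S, 160) - 8905) + J(-182, h(0)) = 1/(-55 - 8905) + (-193 - 182) = 1/(-8960) - 375 = -1/8960 - 375 = -3360001/8960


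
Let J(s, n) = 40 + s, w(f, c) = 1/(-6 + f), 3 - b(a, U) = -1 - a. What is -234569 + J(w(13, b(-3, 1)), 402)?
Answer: -1641702/7 ≈ -2.3453e+5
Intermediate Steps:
b(a, U) = 4 + a (b(a, U) = 3 - (-1 - a) = 3 + (1 + a) = 4 + a)
-234569 + J(w(13, b(-3, 1)), 402) = -234569 + (40 + 1/(-6 + 13)) = -234569 + (40 + 1/7) = -234569 + (40 + ⅐) = -234569 + 281/7 = -1641702/7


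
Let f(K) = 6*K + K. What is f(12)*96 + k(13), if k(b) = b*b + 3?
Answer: 8236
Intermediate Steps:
k(b) = 3 + b² (k(b) = b² + 3 = 3 + b²)
f(K) = 7*K
f(12)*96 + k(13) = (7*12)*96 + (3 + 13²) = 84*96 + (3 + 169) = 8064 + 172 = 8236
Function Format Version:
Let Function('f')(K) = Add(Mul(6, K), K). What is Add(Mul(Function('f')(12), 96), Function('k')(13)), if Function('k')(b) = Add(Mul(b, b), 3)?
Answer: 8236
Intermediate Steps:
Function('k')(b) = Add(3, Pow(b, 2)) (Function('k')(b) = Add(Pow(b, 2), 3) = Add(3, Pow(b, 2)))
Function('f')(K) = Mul(7, K)
Add(Mul(Function('f')(12), 96), Function('k')(13)) = Add(Mul(Mul(7, 12), 96), Add(3, Pow(13, 2))) = Add(Mul(84, 96), Add(3, 169)) = Add(8064, 172) = 8236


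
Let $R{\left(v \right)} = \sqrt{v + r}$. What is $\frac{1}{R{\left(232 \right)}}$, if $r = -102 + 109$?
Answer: $\frac{\sqrt{239}}{239} \approx 0.064685$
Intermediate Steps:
$r = 7$
$R{\left(v \right)} = \sqrt{7 + v}$ ($R{\left(v \right)} = \sqrt{v + 7} = \sqrt{7 + v}$)
$\frac{1}{R{\left(232 \right)}} = \frac{1}{\sqrt{7 + 232}} = \frac{1}{\sqrt{239}} = \frac{\sqrt{239}}{239}$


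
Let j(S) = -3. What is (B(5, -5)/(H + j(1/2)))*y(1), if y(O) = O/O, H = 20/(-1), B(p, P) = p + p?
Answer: -10/23 ≈ -0.43478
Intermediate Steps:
B(p, P) = 2*p
H = -20 (H = 20*(-1) = -20)
y(O) = 1
(B(5, -5)/(H + j(1/2)))*y(1) = ((2*5)/(-20 - 3))*1 = (10/(-23))*1 = (10*(-1/23))*1 = -10/23*1 = -10/23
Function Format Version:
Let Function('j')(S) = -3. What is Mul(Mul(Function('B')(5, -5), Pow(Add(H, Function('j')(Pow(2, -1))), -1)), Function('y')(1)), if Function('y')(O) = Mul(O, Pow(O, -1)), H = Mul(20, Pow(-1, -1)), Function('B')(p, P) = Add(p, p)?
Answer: Rational(-10, 23) ≈ -0.43478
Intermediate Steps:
Function('B')(p, P) = Mul(2, p)
H = -20 (H = Mul(20, -1) = -20)
Function('y')(O) = 1
Mul(Mul(Function('B')(5, -5), Pow(Add(H, Function('j')(Pow(2, -1))), -1)), Function('y')(1)) = Mul(Mul(Mul(2, 5), Pow(Add(-20, -3), -1)), 1) = Mul(Mul(10, Pow(-23, -1)), 1) = Mul(Mul(10, Rational(-1, 23)), 1) = Mul(Rational(-10, 23), 1) = Rational(-10, 23)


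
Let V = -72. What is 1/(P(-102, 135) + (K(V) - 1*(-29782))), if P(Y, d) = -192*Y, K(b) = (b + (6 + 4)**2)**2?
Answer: 1/50150 ≈ 1.9940e-5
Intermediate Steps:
K(b) = (100 + b)**2 (K(b) = (b + 10**2)**2 = (b + 100)**2 = (100 + b)**2)
1/(P(-102, 135) + (K(V) - 1*(-29782))) = 1/(-192*(-102) + ((100 - 72)**2 - 1*(-29782))) = 1/(19584 + (28**2 + 29782)) = 1/(19584 + (784 + 29782)) = 1/(19584 + 30566) = 1/50150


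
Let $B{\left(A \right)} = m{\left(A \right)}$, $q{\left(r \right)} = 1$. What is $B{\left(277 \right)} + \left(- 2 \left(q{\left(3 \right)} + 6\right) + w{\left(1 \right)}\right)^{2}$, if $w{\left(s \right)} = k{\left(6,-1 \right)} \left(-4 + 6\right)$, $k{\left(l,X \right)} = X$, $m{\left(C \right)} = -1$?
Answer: $255$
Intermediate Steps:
$B{\left(A \right)} = -1$
$w{\left(s \right)} = -2$ ($w{\left(s \right)} = - (-4 + 6) = \left(-1\right) 2 = -2$)
$B{\left(277 \right)} + \left(- 2 \left(q{\left(3 \right)} + 6\right) + w{\left(1 \right)}\right)^{2} = -1 + \left(- 2 \left(1 + 6\right) - 2\right)^{2} = -1 + \left(\left(-2\right) 7 - 2\right)^{2} = -1 + \left(-14 - 2\right)^{2} = -1 + \left(-16\right)^{2} = -1 + 256 = 255$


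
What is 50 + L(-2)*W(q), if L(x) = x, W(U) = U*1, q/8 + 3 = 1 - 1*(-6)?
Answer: -14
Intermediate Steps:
q = 32 (q = -24 + 8*(1 - 1*(-6)) = -24 + 8*(1 + 6) = -24 + 8*7 = -24 + 56 = 32)
W(U) = U
50 + L(-2)*W(q) = 50 - 2*32 = 50 - 64 = -14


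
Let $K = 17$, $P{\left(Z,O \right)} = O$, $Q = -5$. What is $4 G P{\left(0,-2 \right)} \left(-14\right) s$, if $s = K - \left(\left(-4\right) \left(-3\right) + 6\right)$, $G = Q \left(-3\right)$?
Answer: $-1680$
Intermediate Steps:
$G = 15$ ($G = \left(-5\right) \left(-3\right) = 15$)
$s = -1$ ($s = 17 - \left(\left(-4\right) \left(-3\right) + 6\right) = 17 - \left(12 + 6\right) = 17 - 18 = -1$)
$4 G P{\left(0,-2 \right)} \left(-14\right) s = 4 \cdot 15 \left(-2\right) \left(-14\right) \left(-1\right) = 60 \left(-2\right) \left(-14\right) \left(-1\right) = \left(-120\right) \left(-14\right) \left(-1\right) = 1680 \left(-1\right) = -1680$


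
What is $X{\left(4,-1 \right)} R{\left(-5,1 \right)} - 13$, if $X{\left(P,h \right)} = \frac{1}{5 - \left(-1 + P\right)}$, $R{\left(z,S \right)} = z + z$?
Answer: $-18$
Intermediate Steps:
$R{\left(z,S \right)} = 2 z$
$X{\left(P,h \right)} = \frac{1}{6 - P}$
$X{\left(4,-1 \right)} R{\left(-5,1 \right)} - 13 = - \frac{1}{-6 + 4} \cdot 2 \left(-5\right) - 13 = - \frac{1}{-2} \left(-10\right) - 13 = \left(-1\right) \left(- \frac{1}{2}\right) \left(-10\right) - 13 = \frac{1}{2} \left(-10\right) - 13 = -5 - 13 = -18$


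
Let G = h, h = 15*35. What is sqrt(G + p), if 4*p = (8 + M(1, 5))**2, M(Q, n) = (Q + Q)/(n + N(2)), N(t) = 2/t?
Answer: 5*sqrt(781)/6 ≈ 23.289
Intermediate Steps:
M(Q, n) = 2*Q/(1 + n) (M(Q, n) = (Q + Q)/(n + 2/2) = (2*Q)/(n + 2*(1/2)) = (2*Q)/(n + 1) = (2*Q)/(1 + n) = 2*Q/(1 + n))
h = 525
G = 525
p = 625/36 (p = (8 + 2*1/(1 + 5))**2/4 = (8 + 2*1/6)**2/4 = (8 + 2*1*(1/6))**2/4 = (8 + 1/3)**2/4 = (25/3)**2/4 = (1/4)*(625/9) = 625/36 ≈ 17.361)
sqrt(G + p) = sqrt(525 + 625/36) = sqrt(19525/36) = 5*sqrt(781)/6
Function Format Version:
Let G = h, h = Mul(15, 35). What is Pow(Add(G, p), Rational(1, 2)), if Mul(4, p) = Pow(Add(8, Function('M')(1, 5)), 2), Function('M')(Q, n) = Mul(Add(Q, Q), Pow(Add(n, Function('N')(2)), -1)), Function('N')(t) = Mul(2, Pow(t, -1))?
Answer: Mul(Rational(5, 6), Pow(781, Rational(1, 2))) ≈ 23.289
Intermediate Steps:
Function('M')(Q, n) = Mul(2, Q, Pow(Add(1, n), -1)) (Function('M')(Q, n) = Mul(Add(Q, Q), Pow(Add(n, Mul(2, Pow(2, -1))), -1)) = Mul(Mul(2, Q), Pow(Add(n, Mul(2, Rational(1, 2))), -1)) = Mul(Mul(2, Q), Pow(Add(n, 1), -1)) = Mul(Mul(2, Q), Pow(Add(1, n), -1)) = Mul(2, Q, Pow(Add(1, n), -1)))
h = 525
G = 525
p = Rational(625, 36) (p = Mul(Rational(1, 4), Pow(Add(8, Mul(2, 1, Pow(Add(1, 5), -1))), 2)) = Mul(Rational(1, 4), Pow(Add(8, Mul(2, 1, Pow(6, -1))), 2)) = Mul(Rational(1, 4), Pow(Add(8, Mul(2, 1, Rational(1, 6))), 2)) = Mul(Rational(1, 4), Pow(Add(8, Rational(1, 3)), 2)) = Mul(Rational(1, 4), Pow(Rational(25, 3), 2)) = Mul(Rational(1, 4), Rational(625, 9)) = Rational(625, 36) ≈ 17.361)
Pow(Add(G, p), Rational(1, 2)) = Pow(Add(525, Rational(625, 36)), Rational(1, 2)) = Pow(Rational(19525, 36), Rational(1, 2)) = Mul(Rational(5, 6), Pow(781, Rational(1, 2)))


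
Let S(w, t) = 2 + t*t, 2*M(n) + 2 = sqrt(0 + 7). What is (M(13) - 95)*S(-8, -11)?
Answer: -11808 + 123*sqrt(7)/2 ≈ -11645.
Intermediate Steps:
M(n) = -1 + sqrt(7)/2 (M(n) = -1 + sqrt(0 + 7)/2 = -1 + sqrt(7)/2)
S(w, t) = 2 + t**2
(M(13) - 95)*S(-8, -11) = ((-1 + sqrt(7)/2) - 95)*(2 + (-11)**2) = (-96 + sqrt(7)/2)*(2 + 121) = (-96 + sqrt(7)/2)*123 = -11808 + 123*sqrt(7)/2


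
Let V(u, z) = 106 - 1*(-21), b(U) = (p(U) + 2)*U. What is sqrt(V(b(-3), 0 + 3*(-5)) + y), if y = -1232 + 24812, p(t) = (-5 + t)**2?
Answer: sqrt(23707) ≈ 153.97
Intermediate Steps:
b(U) = U*(2 + (-5 + U)**2) (b(U) = ((-5 + U)**2 + 2)*U = (2 + (-5 + U)**2)*U = U*(2 + (-5 + U)**2))
V(u, z) = 127 (V(u, z) = 106 + 21 = 127)
y = 23580
sqrt(V(b(-3), 0 + 3*(-5)) + y) = sqrt(127 + 23580) = sqrt(23707)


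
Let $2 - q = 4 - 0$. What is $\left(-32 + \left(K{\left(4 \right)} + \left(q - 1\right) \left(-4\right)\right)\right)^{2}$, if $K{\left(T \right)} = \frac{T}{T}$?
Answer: $361$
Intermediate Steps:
$q = -2$ ($q = 2 - \left(4 - 0\right) = 2 - \left(4 + 0\right) = 2 - 4 = -2$)
$K{\left(T \right)} = 1$
$\left(-32 + \left(K{\left(4 \right)} + \left(q - 1\right) \left(-4\right)\right)\right)^{2} = \left(-32 + \left(1 + \left(-2 - 1\right) \left(-4\right)\right)\right)^{2} = \left(-32 + \left(1 - -12\right)\right)^{2} = \left(-32 + \left(1 + 12\right)\right)^{2} = \left(-32 + 13\right)^{2} = \left(-19\right)^{2} = 361$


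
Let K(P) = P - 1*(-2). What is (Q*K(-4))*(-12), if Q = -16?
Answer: -384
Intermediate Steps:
K(P) = 2 + P (K(P) = P + 2 = 2 + P)
(Q*K(-4))*(-12) = -16*(2 - 4)*(-12) = -16*(-2)*(-12) = 32*(-12) = -384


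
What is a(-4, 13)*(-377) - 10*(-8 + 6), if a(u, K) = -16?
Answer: 6052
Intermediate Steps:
a(-4, 13)*(-377) - 10*(-8 + 6) = -16*(-377) - 10*(-8 + 6) = 6032 - 10*(-2) = 6032 + 20 = 6052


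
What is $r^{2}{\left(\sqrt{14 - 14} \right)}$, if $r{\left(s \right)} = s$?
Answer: $0$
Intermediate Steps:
$r^{2}{\left(\sqrt{14 - 14} \right)} = \left(\sqrt{14 - 14}\right)^{2} = \left(\sqrt{0}\right)^{2} = 0^{2} = 0$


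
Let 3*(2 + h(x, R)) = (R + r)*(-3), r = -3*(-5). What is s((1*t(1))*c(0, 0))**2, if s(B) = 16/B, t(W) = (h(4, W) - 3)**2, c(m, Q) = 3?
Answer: 256/1750329 ≈ 0.00014626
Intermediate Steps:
r = 15
h(x, R) = -17 - R (h(x, R) = -2 + ((R + 15)*(-3))/3 = -2 + ((15 + R)*(-3))/3 = -2 + (-45 - 3*R)/3 = -2 + (-15 - R) = -17 - R)
t(W) = (-20 - W)**2 (t(W) = ((-17 - W) - 3)**2 = (-20 - W)**2)
s((1*t(1))*c(0, 0))**2 = (16/(((1*(20 + 1)**2)*3)))**2 = (16/(((1*21**2)*3)))**2 = (16/(((1*441)*3)))**2 = (16/((441*3)))**2 = (16/1323)**2 = 256/1750329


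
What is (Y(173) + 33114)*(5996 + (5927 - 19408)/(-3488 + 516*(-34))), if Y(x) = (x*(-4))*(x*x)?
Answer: -1303953155740581/10516 ≈ -1.2400e+11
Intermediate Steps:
Y(x) = -4*x³ (Y(x) = (-4*x)*x² = -4*x³)
(Y(173) + 33114)*(5996 + (5927 - 19408)/(-3488 + 516*(-34))) = (-4*173³ + 33114)*(5996 + (5927 - 19408)/(-3488 + 516*(-34))) = (-4*5177717 + 33114)*(5996 - 13481/(-3488 - 17544)) = (-20710868 + 33114)*(5996 - 13481/(-21032)) = -20677754*(5996 - 13481*(-1/21032)) = -20677754*(5996 + 13481/21032) = -20677754*126121353/21032 = -1303953155740581/10516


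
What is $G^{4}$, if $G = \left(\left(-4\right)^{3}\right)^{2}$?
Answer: $281474976710656$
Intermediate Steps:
$G = 4096$ ($G = \left(-64\right)^{2} = 4096$)
$G^{4} = 4096^{4} = 281474976710656$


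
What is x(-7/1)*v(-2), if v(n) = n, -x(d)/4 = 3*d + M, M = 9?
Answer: -96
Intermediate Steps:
x(d) = -36 - 12*d (x(d) = -4*(3*d + 9) = -4*(9 + 3*d) = -36 - 12*d)
x(-7/1)*v(-2) = (-36 - (-84)/1)*(-2) = (-36 - (-84))*(-2) = (-36 - 12*(-7))*(-2) = (-36 + 84)*(-2) = 48*(-2) = -96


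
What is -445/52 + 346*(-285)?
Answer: -5128165/52 ≈ -98619.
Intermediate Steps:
-445/52 + 346*(-285) = -445*1/52 - 98610 = -445/52 - 98610 = -5128165/52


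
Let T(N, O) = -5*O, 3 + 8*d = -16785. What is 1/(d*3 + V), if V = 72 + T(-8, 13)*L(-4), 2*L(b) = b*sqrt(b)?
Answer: -24894/155198209 - 1040*I/155198209 ≈ -0.0001604 - 6.7011e-6*I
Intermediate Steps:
d = -4197/2 (d = -3/8 + (1/8)*(-16785) = -3/8 - 16785/8 = -4197/2 ≈ -2098.5)
L(b) = b**(3/2)/2 (L(b) = (b*sqrt(b))/2 = b**(3/2)/2)
V = 72 + 260*I (V = 72 + (-5*13)*((-4)**(3/2)/2) = 72 - 65*(-8*I)/2 = 72 - (-260)*I = 72 + 260*I ≈ 72.0 + 260.0*I)
1/(d*3 + V) = 1/(-4197/2*3 + (72 + 260*I)) = 1/(-12591/2 + (72 + 260*I)) = 1/(-12447/2 + 260*I) = 4*(-12447/2 - 260*I)/155198209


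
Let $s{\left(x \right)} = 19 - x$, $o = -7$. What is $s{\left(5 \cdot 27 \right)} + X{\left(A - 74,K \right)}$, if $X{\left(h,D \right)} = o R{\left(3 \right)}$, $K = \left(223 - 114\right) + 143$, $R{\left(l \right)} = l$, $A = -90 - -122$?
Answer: $-137$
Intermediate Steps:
$A = 32$ ($A = -90 + 122 = 32$)
$K = 252$ ($K = 109 + 143 = 252$)
$X{\left(h,D \right)} = -21$ ($X{\left(h,D \right)} = \left(-7\right) 3 = -21$)
$s{\left(5 \cdot 27 \right)} + X{\left(A - 74,K \right)} = \left(19 - 5 \cdot 27\right) - 21 = \left(19 - 135\right) - 21 = -116 - 21 = -137$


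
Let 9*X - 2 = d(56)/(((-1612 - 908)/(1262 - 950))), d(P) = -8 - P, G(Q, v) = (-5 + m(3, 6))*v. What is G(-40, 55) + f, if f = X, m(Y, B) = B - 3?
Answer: -102908/945 ≈ -108.90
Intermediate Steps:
m(Y, B) = -3 + B
G(Q, v) = -2*v (G(Q, v) = (-5 + (-3 + 6))*v = (-5 + 3)*v = -2*v)
X = 1042/945 (X = 2/9 + ((-8 - 1*56)/(((-1612 - 908)/(1262 - 950))))/9 = 2/9 + ((-8 - 56)/((-2520/312)))/9 = 2/9 + (-64/((-2520*1/312)))/9 = 2/9 + (-64/(-105/13))/9 = 2/9 + (-64*(-13/105))/9 = 2/9 + (⅑)*(832/105) = 2/9 + 832/945 = 1042/945 ≈ 1.1026)
f = 1042/945 ≈ 1.1026
G(-40, 55) + f = -2*55 + 1042/945 = -110 + 1042/945 = -102908/945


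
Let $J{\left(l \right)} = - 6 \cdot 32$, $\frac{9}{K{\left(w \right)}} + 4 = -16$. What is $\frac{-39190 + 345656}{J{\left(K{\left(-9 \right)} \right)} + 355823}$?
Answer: $\frac{306466}{355631} \approx 0.86175$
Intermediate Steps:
$K{\left(w \right)} = - \frac{9}{20}$ ($K{\left(w \right)} = \frac{9}{-4 - 16} = \frac{9}{-20} = 9 \left(- \frac{1}{20}\right) = - \frac{9}{20}$)
$J{\left(l \right)} = -192$ ($J{\left(l \right)} = \left(-1\right) 192 = -192$)
$\frac{-39190 + 345656}{J{\left(K{\left(-9 \right)} \right)} + 355823} = \frac{-39190 + 345656}{-192 + 355823} = \frac{306466}{355631}$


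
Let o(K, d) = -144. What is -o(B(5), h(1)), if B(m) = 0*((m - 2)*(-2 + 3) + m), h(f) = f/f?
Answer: 144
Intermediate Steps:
h(f) = 1
B(m) = 0 (B(m) = 0*((-2 + m)*1 + m) = 0*((-2 + m) + m) = 0*(-2 + 2*m) = 0)
-o(B(5), h(1)) = -1*(-144) = 144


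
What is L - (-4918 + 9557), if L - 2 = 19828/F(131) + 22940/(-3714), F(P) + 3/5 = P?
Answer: -1359422032/302691 ≈ -4491.1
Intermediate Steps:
F(P) = -⅗ + P
L = 44761517/302691 (L = 2 + (19828/(-⅗ + 131) + 22940/(-3714)) = 2 + (19828/(652/5) + 22940*(-1/3714)) = 2 + (19828*(5/652) - 11470/1857) = 2 + (24785/163 - 11470/1857) = 2 + 44156135/302691 = 44761517/302691 ≈ 147.88)
L - (-4918 + 9557) = 44761517/302691 - (-4918 + 9557) = 44761517/302691 - 1*4639 = 44761517/302691 - 4639 = -1359422032/302691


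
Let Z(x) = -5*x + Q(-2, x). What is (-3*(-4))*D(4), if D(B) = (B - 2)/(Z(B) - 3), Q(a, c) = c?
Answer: -24/19 ≈ -1.2632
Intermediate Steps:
Z(x) = -4*x (Z(x) = -5*x + x = -4*x)
D(B) = (-2 + B)/(-3 - 4*B) (D(B) = (B - 2)/(-4*B - 3) = (-2 + B)/(-3 - 4*B))
(-3*(-4))*D(4) = (-3*(-4))*((2 - 1*4)/(3 + 4*4)) = 12*((2 - 4)/(3 + 16)) = 12*(-2/19) = -24/19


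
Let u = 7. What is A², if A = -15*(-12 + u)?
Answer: 5625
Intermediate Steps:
A = 75 (A = -15*(-12 + 7) = -15*(-5) = 75)
A² = 75² = 5625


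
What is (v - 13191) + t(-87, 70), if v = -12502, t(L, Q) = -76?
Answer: -25769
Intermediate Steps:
(v - 13191) + t(-87, 70) = (-12502 - 13191) - 76 = -25693 - 76 = -25769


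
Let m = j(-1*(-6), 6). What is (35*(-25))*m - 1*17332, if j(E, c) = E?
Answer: -22582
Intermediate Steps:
m = 6 (m = -1*(-6) = 6)
(35*(-25))*m - 1*17332 = (35*(-25))*6 - 1*17332 = -875*6 - 17332 = -5250 - 17332 = -22582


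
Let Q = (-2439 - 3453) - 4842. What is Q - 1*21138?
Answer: -31872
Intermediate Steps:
Q = -10734 (Q = -5892 - 4842 = -10734)
Q - 1*21138 = -10734 - 1*21138 = -10734 - 21138 = -31872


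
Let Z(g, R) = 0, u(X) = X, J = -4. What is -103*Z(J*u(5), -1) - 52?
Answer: -52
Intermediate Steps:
-103*Z(J*u(5), -1) - 52 = -103*0 - 52 = 0 - 52 = -52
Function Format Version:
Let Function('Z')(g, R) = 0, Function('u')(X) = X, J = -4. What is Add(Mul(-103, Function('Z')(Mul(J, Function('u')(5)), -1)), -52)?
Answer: -52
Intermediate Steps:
Add(Mul(-103, Function('Z')(Mul(J, Function('u')(5)), -1)), -52) = Add(Mul(-103, 0), -52) = Add(0, -52) = -52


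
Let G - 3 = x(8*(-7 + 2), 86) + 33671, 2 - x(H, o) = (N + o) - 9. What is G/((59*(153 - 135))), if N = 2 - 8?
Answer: 33605/1062 ≈ 31.643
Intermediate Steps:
N = -6
x(H, o) = 17 - o (x(H, o) = 2 - ((-6 + o) - 9) = 2 - (-15 + o) = 2 + (15 - o) = 17 - o)
G = 33605 (G = 3 + ((17 - 1*86) + 33671) = 3 + ((17 - 86) + 33671) = 3 + (-69 + 33671) = 3 + 33602 = 33605)
G/((59*(153 - 135))) = 33605/((59*(153 - 135))) = 33605/((59*18)) = 33605/1062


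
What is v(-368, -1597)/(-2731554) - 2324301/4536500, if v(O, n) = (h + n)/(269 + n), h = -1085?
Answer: -117103092669421/228557924854000 ≈ -0.51236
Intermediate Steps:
v(O, n) = (-1085 + n)/(269 + n)
v(-368, -1597)/(-2731554) - 2324301/4536500 = ((-1085 - 1597)/(269 - 1597))/(-2731554) - 2324301/4536500 = (-2682/(-1328))*(-1/2731554) - 2324301*1/4536500 = -1/1328*(-2682)*(-1/2731554) - 2324301/4536500 = (1341/664)*(-1/2731554) - 2324301/4536500 = -149/201527984 - 2324301/4536500 = -117103092669421/228557924854000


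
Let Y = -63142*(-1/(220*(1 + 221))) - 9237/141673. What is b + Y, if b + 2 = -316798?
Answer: -29622009435061/93504180 ≈ -3.1680e+5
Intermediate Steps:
b = -316800 (b = -2 - 316798 = -316800)
Y = 114788939/93504180 (Y = -63142/(222*(-220)) - 9237*1/141673 = -63142/(-48840) - 9237/141673 = -63142*(-1/48840) - 9237/141673 = 31571/24420 - 9237/141673 = 114788939/93504180 ≈ 1.2276)
b + Y = -316800 + 114788939/93504180 = -29622009435061/93504180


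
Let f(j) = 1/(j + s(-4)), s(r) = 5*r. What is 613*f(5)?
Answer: -613/15 ≈ -40.867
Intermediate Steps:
f(j) = 1/(-20 + j) (f(j) = 1/(j + 5*(-4)) = 1/(j - 20) = 1/(-20 + j))
613*f(5) = 613/(-20 + 5) = 613/(-15) = 613*(-1/15) = -613/15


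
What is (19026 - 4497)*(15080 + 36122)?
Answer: 743913858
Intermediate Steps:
(19026 - 4497)*(15080 + 36122) = 14529*51202 = 743913858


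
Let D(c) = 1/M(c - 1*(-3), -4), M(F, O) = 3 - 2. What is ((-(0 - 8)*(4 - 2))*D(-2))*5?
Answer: 80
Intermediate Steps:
M(F, O) = 1
D(c) = 1 (D(c) = 1/1 = 1)
((-(0 - 8)*(4 - 2))*D(-2))*5 = (-(0 - 8)*(4 - 2)*1)*5 = (-(-8)*2*1)*5 = (-1*(-16)*1)*5 = (16*1)*5 = 16*5 = 80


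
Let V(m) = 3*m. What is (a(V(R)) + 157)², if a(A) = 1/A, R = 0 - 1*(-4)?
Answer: 3553225/144 ≈ 24675.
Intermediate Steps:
R = 4 (R = 0 + 4 = 4)
a(A) = 1/A
(a(V(R)) + 157)² = (1/(3*4) + 157)² = (1/12 + 157)² = (1885/12)² = 3553225/144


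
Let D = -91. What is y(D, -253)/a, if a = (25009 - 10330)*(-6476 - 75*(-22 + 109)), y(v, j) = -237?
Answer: 79/63613893 ≈ 1.2419e-6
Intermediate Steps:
a = -190841679 (a = 14679*(-6476 - 75*87) = 14679*(-6476 - 6525) = 14679*(-13001) = -190841679)
y(D, -253)/a = -237/(-190841679) = -237*(-1/190841679) = 79/63613893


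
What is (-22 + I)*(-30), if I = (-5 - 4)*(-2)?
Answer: 120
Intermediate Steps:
I = 18 (I = -9*(-2) = 18)
(-22 + I)*(-30) = (-22 + 18)*(-30) = -4*(-30) = 120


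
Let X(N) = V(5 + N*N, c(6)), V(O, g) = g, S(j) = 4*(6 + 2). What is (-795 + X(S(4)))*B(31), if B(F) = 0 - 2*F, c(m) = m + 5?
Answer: 48608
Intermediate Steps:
S(j) = 32 (S(j) = 4*8 = 32)
c(m) = 5 + m
B(F) = -2*F
X(N) = 11 (X(N) = 5 + 6 = 11)
(-795 + X(S(4)))*B(31) = (-795 + 11)*(-2*31) = -784*(-62) = 48608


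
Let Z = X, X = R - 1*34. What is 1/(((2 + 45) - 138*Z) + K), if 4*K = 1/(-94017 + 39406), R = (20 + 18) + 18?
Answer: -218444/652929117 ≈ -0.00033456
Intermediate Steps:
R = 56 (R = 38 + 18 = 56)
X = 22 (X = 56 - 1*34 = 56 - 34 = 22)
Z = 22
K = -1/218444 (K = 1/(4*(-94017 + 39406)) = (¼)/(-54611) = (¼)*(-1/54611) = -1/218444 ≈ -4.5778e-6)
1/(((2 + 45) - 138*Z) + K) = 1/(((2 + 45) - 138*22) - 1/218444) = 1/((47 - 3036) - 1/218444) = 1/(-2989 - 1/218444) = 1/(-652929117/218444) = -218444/652929117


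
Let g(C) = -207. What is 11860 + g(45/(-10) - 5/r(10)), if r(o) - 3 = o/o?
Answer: 11653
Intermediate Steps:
r(o) = 4 (r(o) = 3 + o/o = 3 + 1 = 4)
11860 + g(45/(-10) - 5/r(10)) = 11860 - 207 = 11653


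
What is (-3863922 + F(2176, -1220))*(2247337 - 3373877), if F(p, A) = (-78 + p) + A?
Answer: 4351873587760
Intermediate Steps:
F(p, A) = -78 + A + p
(-3863922 + F(2176, -1220))*(2247337 - 3373877) = (-3863922 + (-78 - 1220 + 2176))*(2247337 - 3373877) = (-3863922 + 878)*(-1126540) = -3863044*(-1126540) = 4351873587760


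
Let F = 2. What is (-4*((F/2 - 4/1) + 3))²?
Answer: 0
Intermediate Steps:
(-4*((F/2 - 4/1) + 3))² = (-4*((2/2 - 4/1) + 3))² = (-4*((2*(½) - 4*1) + 3))² = (-4*((1 - 4) + 3))² = (-4*(-3 + 3))² = (-4*0)² = 0² = 0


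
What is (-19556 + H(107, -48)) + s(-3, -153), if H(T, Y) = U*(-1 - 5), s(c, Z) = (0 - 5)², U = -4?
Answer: -19507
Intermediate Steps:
s(c, Z) = 25 (s(c, Z) = (-5)² = 25)
H(T, Y) = 24 (H(T, Y) = -4*(-1 - 5) = -4*(-6) = 24)
(-19556 + H(107, -48)) + s(-3, -153) = (-19556 + 24) + 25 = -19532 + 25 = -19507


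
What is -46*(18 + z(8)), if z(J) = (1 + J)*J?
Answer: -4140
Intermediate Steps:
z(J) = J*(1 + J)
-46*(18 + z(8)) = -46*(18 + 8*(1 + 8)) = -46*(18 + 8*9) = -46*(18 + 72) = -46*90 = -4140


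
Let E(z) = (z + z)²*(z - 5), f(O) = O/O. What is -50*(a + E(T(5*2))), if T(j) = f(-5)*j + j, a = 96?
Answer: -1204800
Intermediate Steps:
f(O) = 1
T(j) = 2*j (T(j) = 1*j + j = j + j = 2*j)
E(z) = 4*z²*(-5 + z) (E(z) = (2*z)²*(-5 + z) = (4*z²)*(-5 + z) = 4*z²*(-5 + z))
-50*(a + E(T(5*2))) = -50*(96 + 4*(2*(5*2))²*(-5 + 2*(5*2))) = -50*(96 + 4*(2*10)²*(-5 + 2*10)) = -50*(96 + 4*20²*(-5 + 20)) = -50*(96 + 4*400*15) = -50*(96 + 24000) = -50*24096 = -1204800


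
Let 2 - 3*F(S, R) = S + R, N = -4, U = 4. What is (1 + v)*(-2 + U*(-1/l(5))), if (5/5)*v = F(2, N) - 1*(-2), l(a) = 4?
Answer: -13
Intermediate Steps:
F(S, R) = 2/3 - R/3 - S/3 (F(S, R) = 2/3 - (S + R)/3 = 2/3 - (R + S)/3 = 2/3 + (-R/3 - S/3) = 2/3 - R/3 - S/3)
v = 10/3 (v = (2/3 - 1/3*(-4) - 1/3*2) - 1*(-2) = (2/3 + 4/3 - 2/3) + 2 = 4/3 + 2 = 10/3 ≈ 3.3333)
(1 + v)*(-2 + U*(-1/l(5))) = (1 + 10/3)*(-2 + 4*(-1/4)) = 13*(-2 + 4*(-1*1/4))/3 = 13*(-2 + 4*(-1/4))/3 = 13*(-2 - 1)/3 = (13/3)*(-3) = -13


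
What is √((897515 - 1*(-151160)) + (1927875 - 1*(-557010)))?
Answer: 2*√883390 ≈ 1879.8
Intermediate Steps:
√((897515 - 1*(-151160)) + (1927875 - 1*(-557010))) = √((897515 + 151160) + (1927875 + 557010)) = √(1048675 + 2484885) = √3533560 = 2*√883390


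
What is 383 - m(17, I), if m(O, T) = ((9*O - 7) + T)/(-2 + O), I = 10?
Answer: 1863/5 ≈ 372.60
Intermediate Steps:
m(O, T) = (-7 + T + 9*O)/(-2 + O) (m(O, T) = ((-7 + 9*O) + T)/(-2 + O) = (-7 + T + 9*O)/(-2 + O))
383 - m(17, I) = 383 - (-7 + 10 + 9*17)/(-2 + 17) = 383 - (-7 + 10 + 153)/15 = 383 - 156/15 = 383 - 1*52/5 = 383 - 52/5 = 1863/5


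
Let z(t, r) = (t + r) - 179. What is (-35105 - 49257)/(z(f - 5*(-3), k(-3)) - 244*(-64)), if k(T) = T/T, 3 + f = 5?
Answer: -84362/15455 ≈ -5.4586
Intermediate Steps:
f = 2 (f = -3 + 5 = 2)
k(T) = 1
z(t, r) = -179 + r + t (z(t, r) = (r + t) - 179 = -179 + r + t)
(-35105 - 49257)/(z(f - 5*(-3), k(-3)) - 244*(-64)) = (-35105 - 49257)/((-179 + 1 + (2 - 5*(-3))) - 244*(-64)) = -84362/((-179 + 1 + (2 + 15)) + 15616) = -84362/((-179 + 1 + 17) + 15616) = -84362/(-161 + 15616) = -84362/15455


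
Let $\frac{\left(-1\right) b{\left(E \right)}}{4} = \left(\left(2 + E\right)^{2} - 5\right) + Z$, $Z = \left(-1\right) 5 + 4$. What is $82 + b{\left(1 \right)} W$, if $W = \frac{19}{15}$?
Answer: $\frac{334}{5} \approx 66.8$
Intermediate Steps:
$Z = -1$ ($Z = -5 + 4 = -1$)
$b{\left(E \right)} = 24 - 4 \left(2 + E\right)^{2}$ ($b{\left(E \right)} = - 4 \left(\left(\left(2 + E\right)^{2} - 5\right) - 1\right) = - 4 \left(\left(-5 + \left(2 + E\right)^{2}\right) - 1\right) = - 4 \left(-6 + \left(2 + E\right)^{2}\right) = 24 - 4 \left(2 + E\right)^{2}$)
$W = \frac{19}{15}$ ($W = 19 \cdot \frac{1}{15} = \frac{19}{15} \approx 1.2667$)
$82 + b{\left(1 \right)} W = 82 + \left(24 - 4 \left(2 + 1\right)^{2}\right) \frac{19}{15} = 82 + \left(24 - 4 \cdot 3^{2}\right) \frac{19}{15} = 82 + \left(24 - 36\right) \frac{19}{15} = 82 - \frac{76}{5} = \frac{334}{5}$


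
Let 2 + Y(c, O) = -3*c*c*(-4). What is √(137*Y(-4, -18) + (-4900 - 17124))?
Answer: √4006 ≈ 63.293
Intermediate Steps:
Y(c, O) = -2 + 12*c² (Y(c, O) = -2 - 3*c*c*(-4) = -2 - 3*c²*(-4) = -2 + 12*c²)
√(137*Y(-4, -18) + (-4900 - 17124)) = √(137*(-2 + 12*(-4)²) + (-4900 - 17124)) = √(137*(-2 + 12*16) - 22024) = √(137*(-2 + 192) - 22024) = √(137*190 - 22024) = √(26030 - 22024) = √4006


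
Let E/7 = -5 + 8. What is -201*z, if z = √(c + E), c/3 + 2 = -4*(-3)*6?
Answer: -201*√231 ≈ -3054.9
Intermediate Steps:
E = 21 (E = 7*(-5 + 8) = 7*3 = 21)
c = 210 (c = -6 + 3*(-4*(-3)*6) = -6 + 3*(12*6) = -6 + 3*72 = -6 + 216 = 210)
z = √231 (z = √(210 + 21) = √231 ≈ 15.199)
-201*z = -201*√231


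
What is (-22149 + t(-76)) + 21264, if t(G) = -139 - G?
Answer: -948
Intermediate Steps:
(-22149 + t(-76)) + 21264 = (-22149 + (-139 - 1*(-76))) + 21264 = (-22149 + (-139 + 76)) + 21264 = (-22149 - 63) + 21264 = -22212 + 21264 = -948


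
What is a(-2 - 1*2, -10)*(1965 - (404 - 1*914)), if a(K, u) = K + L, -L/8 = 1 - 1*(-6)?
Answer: -148500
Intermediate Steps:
L = -56 (L = -8*(1 - 1*(-6)) = -8*(1 + 6) = -8*7 = -56)
a(K, u) = -56 + K (a(K, u) = K - 56 = -56 + K)
a(-2 - 1*2, -10)*(1965 - (404 - 1*914)) = (-56 + (-2 - 1*2))*(1965 - (404 - 1*914)) = (-56 + (-2 - 2))*(1965 - (404 - 914)) = (-56 - 4)*(1965 - 1*(-510)) = -60*(1965 + 510) = -60*2475 = -148500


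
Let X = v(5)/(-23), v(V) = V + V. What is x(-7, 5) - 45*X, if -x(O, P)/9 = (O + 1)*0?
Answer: 450/23 ≈ 19.565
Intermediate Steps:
x(O, P) = 0 (x(O, P) = -9*(O + 1)*0 = -9*(1 + O)*0 = -9*0 = 0)
v(V) = 2*V
X = -10/23 (X = (2*5)/(-23) = 10*(-1/23) = -10/23 ≈ -0.43478)
x(-7, 5) - 45*X = 0 - 45*(-10/23) = 0 + 450/23 = 450/23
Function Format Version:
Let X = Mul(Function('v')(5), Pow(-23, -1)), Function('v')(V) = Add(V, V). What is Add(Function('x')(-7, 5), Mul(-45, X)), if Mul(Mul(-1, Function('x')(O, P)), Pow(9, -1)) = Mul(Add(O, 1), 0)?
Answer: Rational(450, 23) ≈ 19.565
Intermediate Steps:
Function('x')(O, P) = 0 (Function('x')(O, P) = Mul(-9, Mul(Add(O, 1), 0)) = Mul(-9, Mul(Add(1, O), 0)) = Mul(-9, 0) = 0)
Function('v')(V) = Mul(2, V)
X = Rational(-10, 23) (X = Mul(Mul(2, 5), Pow(-23, -1)) = Mul(10, Rational(-1, 23)) = Rational(-10, 23) ≈ -0.43478)
Add(Function('x')(-7, 5), Mul(-45, X)) = Add(0, Mul(-45, Rational(-10, 23))) = Add(0, Rational(450, 23)) = Rational(450, 23)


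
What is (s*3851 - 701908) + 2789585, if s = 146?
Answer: 2649923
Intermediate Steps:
(s*3851 - 701908) + 2789585 = (146*3851 - 701908) + 2789585 = (562246 - 701908) + 2789585 = -139662 + 2789585 = 2649923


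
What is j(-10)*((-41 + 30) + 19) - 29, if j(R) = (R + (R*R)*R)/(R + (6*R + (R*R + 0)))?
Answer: -895/3 ≈ -298.33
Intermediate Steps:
j(R) = (R + R³)/(R² + 7*R) (j(R) = (R + R²*R)/(R + (6*R + (R² + 0))) = (R + R³)/(R + (6*R + R²)) = (R + R³)/(R + (R² + 6*R)) = (R + R³)/(R² + 7*R))
j(-10)*((-41 + 30) + 19) - 29 = ((1 + (-10)²)/(7 - 10))*((-41 + 30) + 19) - 29 = ((1 + 100)/(-3))*(-11 + 19) - 29 = -⅓*101*8 - 29 = -101/3*8 - 29 = -808/3 - 29 = -895/3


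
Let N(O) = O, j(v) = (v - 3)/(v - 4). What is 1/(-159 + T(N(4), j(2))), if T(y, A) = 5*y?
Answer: -1/139 ≈ -0.0071942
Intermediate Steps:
j(v) = (-3 + v)/(-4 + v)
1/(-159 + T(N(4), j(2))) = 1/(-159 + 5*4) = 1/(-159 + 20) = 1/(-139) = -1/139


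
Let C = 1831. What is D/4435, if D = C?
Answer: 1831/4435 ≈ 0.41285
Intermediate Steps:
D = 1831
D/4435 = 1831/4435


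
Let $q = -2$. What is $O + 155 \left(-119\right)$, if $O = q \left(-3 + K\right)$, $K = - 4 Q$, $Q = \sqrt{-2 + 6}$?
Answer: $-18423$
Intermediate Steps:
$Q = 2$ ($Q = \sqrt{4} = 2$)
$K = -8$ ($K = \left(-4\right) 2 = -8$)
$O = 22$ ($O = - 2 \left(-3 - 8\right) = \left(-2\right) \left(-11\right) = 22$)
$O + 155 \left(-119\right) = 22 + 155 \left(-119\right) = 22 - 18445 = -18423$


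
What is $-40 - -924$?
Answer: $884$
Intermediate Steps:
$-40 - -924 = -40 + 924 = 884$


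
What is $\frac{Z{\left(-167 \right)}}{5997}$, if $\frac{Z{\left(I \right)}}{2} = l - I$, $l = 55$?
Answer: $\frac{148}{1999} \approx 0.074037$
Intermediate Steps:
$Z{\left(I \right)} = 110 - 2 I$ ($Z{\left(I \right)} = 2 \left(55 - I\right) = 110 - 2 I$)
$\frac{Z{\left(-167 \right)}}{5997} = \frac{110 - -334}{5997} = \left(110 + 334\right) \frac{1}{5997} = 444 \cdot \frac{1}{5997} = \frac{148}{1999}$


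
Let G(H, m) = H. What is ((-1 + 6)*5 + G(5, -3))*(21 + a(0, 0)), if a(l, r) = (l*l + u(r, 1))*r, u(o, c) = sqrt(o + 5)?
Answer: 630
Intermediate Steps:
u(o, c) = sqrt(5 + o)
a(l, r) = r*(l**2 + sqrt(5 + r)) (a(l, r) = (l*l + sqrt(5 + r))*r = (l**2 + sqrt(5 + r))*r = r*(l**2 + sqrt(5 + r)))
((-1 + 6)*5 + G(5, -3))*(21 + a(0, 0)) = ((-1 + 6)*5 + 5)*(21 + 0*(0**2 + sqrt(5 + 0))) = (5*5 + 5)*(21 + 0*(0 + sqrt(5))) = (25 + 5)*(21 + 0*sqrt(5)) = 30*(21 + 0) = 30*21 = 630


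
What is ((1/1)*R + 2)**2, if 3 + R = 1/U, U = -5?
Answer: 36/25 ≈ 1.4400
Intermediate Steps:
R = -16/5 (R = -3 + 1/(-5) = -3 - 1/5 = -16/5 ≈ -3.2000)
((1/1)*R + 2)**2 = ((1/1)*(-16/5) + 2)**2 = ((1*1)*(-16/5) + 2)**2 = (1*(-16/5) + 2)**2 = (-16/5 + 2)**2 = (-6/5)**2 = 36/25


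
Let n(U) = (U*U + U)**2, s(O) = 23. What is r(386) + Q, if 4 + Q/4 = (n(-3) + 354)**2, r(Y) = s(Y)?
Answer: 608407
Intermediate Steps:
r(Y) = 23
n(U) = (U + U**2)**2 (n(U) = (U**2 + U)**2 = (U + U**2)**2)
Q = 608384 (Q = -16 + 4*((-3)**2*(1 - 3)**2 + 354)**2 = -16 + 4*(9*(-2)**2 + 354)**2 = -16 + 4*(9*4 + 354)**2 = -16 + 4*(36 + 354)**2 = -16 + 4*390**2 = -16 + 4*152100 = -16 + 608400 = 608384)
r(386) + Q = 23 + 608384 = 608407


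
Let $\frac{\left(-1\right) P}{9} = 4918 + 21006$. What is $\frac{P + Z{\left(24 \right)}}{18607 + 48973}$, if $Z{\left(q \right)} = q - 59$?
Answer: $- \frac{233351}{67580} \approx -3.453$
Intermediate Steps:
$Z{\left(q \right)} = -59 + q$
$P = -233316$ ($P = - 9 \left(4918 + 21006\right) = \left(-9\right) 25924 = -233316$)
$\frac{P + Z{\left(24 \right)}}{18607 + 48973} = \frac{-233316 + \left(-59 + 24\right)}{18607 + 48973} = \frac{-233316 - 35}{67580} = \left(-233351\right) \frac{1}{67580} = - \frac{233351}{67580}$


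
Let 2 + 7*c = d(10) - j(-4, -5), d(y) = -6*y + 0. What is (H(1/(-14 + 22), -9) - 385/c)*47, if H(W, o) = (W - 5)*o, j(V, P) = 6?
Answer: 533779/136 ≈ 3924.8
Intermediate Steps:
d(y) = -6*y
H(W, o) = o*(-5 + W) (H(W, o) = (-5 + W)*o = o*(-5 + W))
c = -68/7 (c = -2/7 + (-6*10 - 1*6)/7 = -2/7 + (-60 - 6)/7 = -2/7 + (⅐)*(-66) = -2/7 - 66/7 = -68/7 ≈ -9.7143)
(H(1/(-14 + 22), -9) - 385/c)*47 = (-9*(-5 + 1/(-14 + 22)) - 385/(-68/7))*47 = (-9*(-5 + 1/8) - 385*(-7)/68)*47 = (-9*(-5 + ⅛) - 1*(-2695/68))*47 = (-9*(-39/8) + 2695/68)*47 = (351/8 + 2695/68)*47 = (11357/136)*47 = 533779/136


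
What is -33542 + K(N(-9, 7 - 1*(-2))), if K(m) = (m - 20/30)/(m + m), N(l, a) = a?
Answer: -1811243/54 ≈ -33542.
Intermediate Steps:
K(m) = (-2/3 + m)/(2*m) (K(m) = (m - 20*1/30)/((2*m)) = (m - 2/3)*(1/(2*m)) = (-2/3 + m)*(1/(2*m)) = (-2/3 + m)/(2*m))
-33542 + K(N(-9, 7 - 1*(-2))) = -33542 + (-2 + 3*(7 - 1*(-2)))/(6*(7 - 1*(-2))) = -33542 + (-2 + 3*(7 + 2))/(6*(7 + 2)) = -33542 + (1/6)*(-2 + 3*9)/9 = -33542 + (1/6)*(1/9)*(-2 + 27) = -33542 + (1/6)*(1/9)*25 = -33542 + 25/54 = -1811243/54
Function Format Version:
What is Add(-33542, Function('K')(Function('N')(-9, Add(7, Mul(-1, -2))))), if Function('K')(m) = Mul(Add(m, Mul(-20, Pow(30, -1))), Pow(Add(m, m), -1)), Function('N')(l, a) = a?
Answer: Rational(-1811243, 54) ≈ -33542.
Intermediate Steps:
Function('K')(m) = Mul(Rational(1, 2), Pow(m, -1), Add(Rational(-2, 3), m)) (Function('K')(m) = Mul(Add(m, Mul(-20, Rational(1, 30))), Pow(Mul(2, m), -1)) = Mul(Add(m, Rational(-2, 3)), Mul(Rational(1, 2), Pow(m, -1))) = Mul(Add(Rational(-2, 3), m), Mul(Rational(1, 2), Pow(m, -1))) = Mul(Rational(1, 2), Pow(m, -1), Add(Rational(-2, 3), m)))
Add(-33542, Function('K')(Function('N')(-9, Add(7, Mul(-1, -2))))) = Add(-33542, Mul(Rational(1, 6), Pow(Add(7, Mul(-1, -2)), -1), Add(-2, Mul(3, Add(7, Mul(-1, -2)))))) = Add(-33542, Mul(Rational(1, 6), Pow(Add(7, 2), -1), Add(-2, Mul(3, Add(7, 2))))) = Add(-33542, Mul(Rational(1, 6), Pow(9, -1), Add(-2, Mul(3, 9)))) = Add(-33542, Mul(Rational(1, 6), Rational(1, 9), Add(-2, 27))) = Add(-33542, Mul(Rational(1, 6), Rational(1, 9), 25)) = Add(-33542, Rational(25, 54)) = Rational(-1811243, 54)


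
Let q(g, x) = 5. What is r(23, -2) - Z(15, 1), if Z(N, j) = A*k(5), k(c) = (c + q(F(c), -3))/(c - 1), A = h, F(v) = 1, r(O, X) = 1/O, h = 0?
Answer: 1/23 ≈ 0.043478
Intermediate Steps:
A = 0
k(c) = (5 + c)/(-1 + c) (k(c) = (c + 5)/(c - 1) = (5 + c)/(-1 + c))
Z(N, j) = 0 (Z(N, j) = 0*((5 + 5)/(-1 + 5)) = 0*(10/4) = 0*((1/4)*10) = 0*(5/2) = 0)
r(23, -2) - Z(15, 1) = 1/23 - 1*0 = 1/23 + 0 = 1/23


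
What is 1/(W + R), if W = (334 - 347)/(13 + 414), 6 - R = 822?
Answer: -427/348445 ≈ -0.0012254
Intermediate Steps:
R = -816 (R = 6 - 1*822 = 6 - 822 = -816)
W = -13/427 ≈ -0.030445
1/(W + R) = 1/(-13/427 - 816) = 1/(-348445/427) = -427/348445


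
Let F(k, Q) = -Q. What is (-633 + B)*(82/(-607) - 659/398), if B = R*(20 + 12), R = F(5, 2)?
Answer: 301556353/241586 ≈ 1248.2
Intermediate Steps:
R = -2 (R = -1*2 = -2)
B = -64 (B = -2*(20 + 12) = -2*32 = -64)
(-633 + B)*(82/(-607) - 659/398) = (-633 - 64)*(82/(-607) - 659/398) = -697*(82*(-1/607) - 659*1/398) = -697*(-82/607 - 659/398) = -697*(-432649/241586) = 301556353/241586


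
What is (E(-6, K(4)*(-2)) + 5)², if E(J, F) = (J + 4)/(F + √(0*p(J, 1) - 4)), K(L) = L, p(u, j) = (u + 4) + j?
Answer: (89 + I)²/289 ≈ 27.405 + 0.61592*I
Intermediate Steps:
p(u, j) = 4 + j + u (p(u, j) = (4 + u) + j = 4 + j + u)
E(J, F) = (4 + J)/(F + 2*I) (E(J, F) = (J + 4)/(F + √(0*(4 + 1 + J) - 4)) = (4 + J)/(F + √(0*(5 + J) - 4)) = (4 + J)/(F + √(0 - 4)) = (4 + J)/(F + √(-4)) = (4 + J)/(F + 2*I))
(E(-6, K(4)*(-2)) + 5)² = ((4 - 6)/(4*(-2) + 2*I) + 5)² = (-2/(-8 + 2*I) + 5)² = (((-8 - 2*I)/68)*(-2) + 5)² = (-(-8 - 2*I)/34 + 5)² = (5 - (-8 - 2*I)/34)²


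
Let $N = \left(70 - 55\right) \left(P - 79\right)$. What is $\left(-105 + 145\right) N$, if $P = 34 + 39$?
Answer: $-3600$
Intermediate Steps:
$P = 73$
$N = -90$ ($N = \left(70 - 55\right) \left(73 - 79\right) = 15 \left(-6\right) = -90$)
$\left(-105 + 145\right) N = \left(-105 + 145\right) \left(-90\right) = 40 \left(-90\right) = -3600$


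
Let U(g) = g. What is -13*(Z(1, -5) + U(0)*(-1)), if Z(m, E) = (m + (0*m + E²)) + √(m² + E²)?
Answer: -338 - 13*√26 ≈ -404.29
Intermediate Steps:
Z(m, E) = m + E² + √(E² + m²) (Z(m, E) = (m + (0 + E²)) + √(E² + m²) = (m + E²) + √(E² + m²) = m + E² + √(E² + m²))
-13*(Z(1, -5) + U(0)*(-1)) = -13*((1 + (-5)² + √((-5)² + 1²)) + 0*(-1)) = -13*((1 + 25 + √(25 + 1)) + 0) = -13*((1 + 25 + √26) + 0) = -13*((26 + √26) + 0) = -13*(26 + √26) = -338 - 13*√26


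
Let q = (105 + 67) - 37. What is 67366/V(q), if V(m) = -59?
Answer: -67366/59 ≈ -1141.8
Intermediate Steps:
q = 135 (q = 172 - 37 = 135)
67366/V(q) = 67366/(-59) = 67366*(-1/59) = -67366/59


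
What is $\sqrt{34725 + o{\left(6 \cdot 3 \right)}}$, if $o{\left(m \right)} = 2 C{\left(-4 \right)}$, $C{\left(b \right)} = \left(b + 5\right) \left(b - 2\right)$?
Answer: $3 \sqrt{3857} \approx 186.31$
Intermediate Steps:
$C{\left(b \right)} = \left(-2 + b\right) \left(5 + b\right)$ ($C{\left(b \right)} = \left(5 + b\right) \left(-2 + b\right) = \left(-2 + b\right) \left(5 + b\right)$)
$o{\left(m \right)} = -12$ ($o{\left(m \right)} = 2 \left(-10 + \left(-4\right)^{2} + 3 \left(-4\right)\right) = 2 \left(-10 + 16 - 12\right) = 2 \left(-6\right) = -12$)
$\sqrt{34725 + o{\left(6 \cdot 3 \right)}} = \sqrt{34725 - 12} = \sqrt{34713} = 3 \sqrt{3857}$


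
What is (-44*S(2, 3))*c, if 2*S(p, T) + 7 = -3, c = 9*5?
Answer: 9900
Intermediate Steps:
c = 45
S(p, T) = -5 (S(p, T) = -7/2 + (½)*(-3) = -7/2 - 3/2 = -5)
(-44*S(2, 3))*c = -44*(-5)*45 = 220*45 = 9900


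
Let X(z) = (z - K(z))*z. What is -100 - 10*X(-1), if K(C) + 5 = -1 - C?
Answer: -60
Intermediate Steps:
K(C) = -6 - C (K(C) = -5 + (-1 - C) = -6 - C)
X(z) = z*(6 + 2*z) (X(z) = (z - (-6 - z))*z = (z + (6 + z))*z = (6 + 2*z)*z = z*(6 + 2*z))
-100 - 10*X(-1) = -100 - 20*(-1)*(3 - 1) = -100 - 20*(-1)*2 = -100 - 10*(-4) = -100 + 40 = -60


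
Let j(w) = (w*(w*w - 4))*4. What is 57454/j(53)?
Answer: 28727/297330 ≈ 0.096617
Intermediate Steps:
j(w) = 4*w*(-4 + w²) (j(w) = (w*(w² - 4))*4 = (w*(-4 + w²))*4 = 4*w*(-4 + w²))
57454/j(53) = 57454/((4*53*(-4 + 53²))) = 57454/((4*53*(-4 + 2809))) = 57454/((4*53*2805)) = 57454/594660 = 57454*(1/594660) = 28727/297330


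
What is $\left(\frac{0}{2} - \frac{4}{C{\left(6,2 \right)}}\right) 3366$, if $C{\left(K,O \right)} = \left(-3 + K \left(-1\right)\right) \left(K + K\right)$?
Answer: $\frac{374}{3} \approx 124.67$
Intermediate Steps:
$C{\left(K,O \right)} = 2 K \left(-3 - K\right)$ ($C{\left(K,O \right)} = \left(-3 - K\right) 2 K = 2 K \left(-3 - K\right)$)
$\left(\frac{0}{2} - \frac{4}{C{\left(6,2 \right)}}\right) 3366 = \left(\frac{0}{2} - \frac{4}{\left(-2\right) 6 \left(3 + 6\right)}\right) 3366 = \left(0 \cdot \frac{1}{2} - \frac{4}{\left(-2\right) 6 \cdot 9}\right) 3366 = \left(0 - \frac{4}{-108}\right) 3366 = \left(0 - - \frac{1}{27}\right) 3366 = \left(0 + \frac{1}{27}\right) 3366 = \frac{1}{27} \cdot 3366 = \frac{374}{3}$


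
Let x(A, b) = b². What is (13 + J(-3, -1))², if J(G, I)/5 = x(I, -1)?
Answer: 324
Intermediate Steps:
J(G, I) = 5 (J(G, I) = 5*(-1)² = 5*1 = 5)
(13 + J(-3, -1))² = (13 + 5)² = 18² = 324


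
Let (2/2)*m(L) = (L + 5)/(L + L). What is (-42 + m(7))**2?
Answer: 82944/49 ≈ 1692.7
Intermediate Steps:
m(L) = (5 + L)/(2*L) (m(L) = (L + 5)/(L + L) = (5 + L)/((2*L)) = (5 + L)*(1/(2*L)) = (5 + L)/(2*L))
(-42 + m(7))**2 = (-42 + (1/2)*(5 + 7)/7)**2 = (-42 + (1/2)*(1/7)*12)**2 = (-42 + 6/7)**2 = (-288/7)**2 = 82944/49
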